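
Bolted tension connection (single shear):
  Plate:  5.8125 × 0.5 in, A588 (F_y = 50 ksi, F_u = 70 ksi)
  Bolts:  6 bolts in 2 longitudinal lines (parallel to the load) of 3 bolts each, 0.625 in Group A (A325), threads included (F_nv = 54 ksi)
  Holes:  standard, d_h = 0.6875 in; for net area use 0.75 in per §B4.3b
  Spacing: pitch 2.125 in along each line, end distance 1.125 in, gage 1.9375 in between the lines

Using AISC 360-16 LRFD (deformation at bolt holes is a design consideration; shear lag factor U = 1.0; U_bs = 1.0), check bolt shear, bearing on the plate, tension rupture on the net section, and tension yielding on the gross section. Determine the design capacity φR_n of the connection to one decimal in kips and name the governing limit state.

74.6 kips (bolt shear governs)

Bolt shear: A_b = π(0.625)²/4 = 0.3068 in². φR_n = 0.75 × 54 × 0.3068 × 6 × 1 = 74.6 kips.
Bearing (0.5 in plate, F_u = 70 ksi): end bolts L_c = 1.125 − 0.6875/2 = 0.78125, R_n = min(1.2×0.78125×0.5×70, 2.4×0.625×0.5×70) = 32.813 kips/bolt; interior L_c = 2.125 − 0.6875 = 1.4375, R_n = 52.5 kips/bolt. φR_n = 0.75 × (2×32.813 + 4×52.5) = 206.7 kips.
Tension rupture (net): A_n = (5.8125 − 2×0.75)×0.5 = 2.1563 in² (U = 1.0, A_e = A_n). φR_n = 0.75 × 70 × 2.1563 = 113.2 kips.
Tension yield (gross): A_g = 5.8125×0.5 = 2.9063 in². φR_n = 0.90 × 50 × 2.9063 = 130.8 kips.
Governing: min(74.6, 206.7, 113.2, 130.8) = 74.6 kips → bolt shear.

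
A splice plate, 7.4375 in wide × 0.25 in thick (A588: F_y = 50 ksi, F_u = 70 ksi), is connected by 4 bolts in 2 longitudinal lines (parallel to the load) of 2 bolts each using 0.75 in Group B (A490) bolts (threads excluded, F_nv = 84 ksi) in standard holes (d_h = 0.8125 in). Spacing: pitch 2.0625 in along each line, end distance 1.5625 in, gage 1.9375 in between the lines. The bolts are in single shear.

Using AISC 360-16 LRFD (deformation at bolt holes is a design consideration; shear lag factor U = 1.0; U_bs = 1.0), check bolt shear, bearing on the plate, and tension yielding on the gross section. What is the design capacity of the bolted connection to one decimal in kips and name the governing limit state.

75.8 kips (bearing governs)

Bolt shear: A_b = π(0.75)²/4 = 0.44179 in². φR_n = 0.75 × 84 × 0.44179 × 4 × 1 = 111.3 kips.
Bearing (0.25 in plate, F_u = 70 ksi): end bolts L_c = 1.5625 − 0.8125/2 = 1.15625, R_n = min(1.2×1.15625×0.25×70, 2.4×0.75×0.25×70) = 24.281 kips/bolt; interior L_c = 2.0625 − 0.8125 = 1.25, R_n = 26.25 kips/bolt. φR_n = 0.75 × (2×24.281 + 2×26.25) = 75.8 kips.
Tension yield (gross): A_g = 7.4375×0.25 = 1.8594 in². φR_n = 0.90 × 50 × 1.8594 = 83.7 kips.
Governing: min(111.3, 75.8, 83.7) = 75.8 kips → bearing.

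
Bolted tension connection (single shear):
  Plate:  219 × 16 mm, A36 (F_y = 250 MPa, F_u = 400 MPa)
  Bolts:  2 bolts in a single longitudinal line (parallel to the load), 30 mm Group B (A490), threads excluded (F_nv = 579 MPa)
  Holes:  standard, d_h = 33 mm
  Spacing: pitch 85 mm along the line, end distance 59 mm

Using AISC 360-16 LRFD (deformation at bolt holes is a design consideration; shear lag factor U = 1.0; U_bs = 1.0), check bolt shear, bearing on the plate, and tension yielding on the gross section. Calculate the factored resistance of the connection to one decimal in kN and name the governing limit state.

Bolt shear: A_b = π(30)²/4 = 706.86 mm². φR_n = 0.75 × 579 × 706.86 × 2 × 1 = 613.9 kN.
Bearing (16 mm plate, F_u = 400 MPa): end bolts L_c = 59 − 33/2 = 42.5, R_n = min(1.2×42.5×16×400, 2.4×30×16×400) = 326.4 kN/bolt; interior L_c = 85 − 33 = 52, R_n = 399.36 kN/bolt. φR_n = 0.75 × (1×326.4 + 1×399.36) = 544.3 kN.
Tension yield (gross): A_g = 219×16 = 3504 mm². φR_n = 0.90 × 250 × 3504 = 788.4 kN.
Governing: min(613.9, 544.3, 788.4) = 544.3 kN → bearing.

544.3 kN (bearing governs)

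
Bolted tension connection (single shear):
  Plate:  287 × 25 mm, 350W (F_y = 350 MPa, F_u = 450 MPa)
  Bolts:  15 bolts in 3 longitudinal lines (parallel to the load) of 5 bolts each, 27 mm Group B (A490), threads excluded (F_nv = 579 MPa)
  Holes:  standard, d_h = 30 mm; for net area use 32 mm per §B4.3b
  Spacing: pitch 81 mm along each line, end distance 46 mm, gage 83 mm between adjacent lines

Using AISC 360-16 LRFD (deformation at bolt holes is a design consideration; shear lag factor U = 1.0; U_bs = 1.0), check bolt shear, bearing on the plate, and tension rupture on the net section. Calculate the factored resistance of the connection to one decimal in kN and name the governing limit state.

1611.6 kN (net-section rupture governs)

Bolt shear: A_b = π(27)²/4 = 572.56 mm². φR_n = 0.75 × 579 × 572.56 × 15 × 1 = 3729.5 kN.
Bearing (25 mm plate, F_u = 450 MPa): end bolts L_c = 46 − 30/2 = 31, R_n = min(1.2×31×25×450, 2.4×27×25×450) = 418.5 kN/bolt; interior L_c = 81 − 30 = 51, R_n = 688.5 kN/bolt. φR_n = 0.75 × (3×418.5 + 12×688.5) = 7138.1 kN.
Tension rupture (net): A_n = (287 − 3×32)×25 = 4775 mm² (U = 1.0, A_e = A_n). φR_n = 0.75 × 450 × 4775 = 1611.6 kN.
Governing: min(3729.5, 7138.1, 1611.6) = 1611.6 kN → net-section rupture.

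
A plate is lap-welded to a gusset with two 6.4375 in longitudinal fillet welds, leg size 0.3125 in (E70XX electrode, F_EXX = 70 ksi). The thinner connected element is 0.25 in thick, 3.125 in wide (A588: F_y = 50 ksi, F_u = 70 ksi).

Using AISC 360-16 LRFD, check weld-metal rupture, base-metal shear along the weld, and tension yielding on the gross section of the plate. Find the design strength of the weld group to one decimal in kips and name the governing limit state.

35.2 kips (gross-section yield governs)

Weld metal: throat = 0.707×0.3125 = 0.22094 in, L = 2×6.4375 = 12.875 in. φR_n = 0.75 × 0.6 × 70 × 0.22094 × 12.875 = 89.6 kips.
Base metal shear (0.25 in plate): yield φR_n = 1.0×0.6×50×0.25×12.875 = 96.6 kips; rupture φR_n = 0.75×0.6×70×0.25×12.875 = 101.4 kips; take 96.6 kips (yield).
Tension yield (gross): A_g = 3.125×0.25 = 0.78125 in². φR_n = 0.90 × 50 × 0.78125 = 35.2 kips.
Governing: min(89.6, 96.6, 35.2) = 35.2 kips → gross-section yield.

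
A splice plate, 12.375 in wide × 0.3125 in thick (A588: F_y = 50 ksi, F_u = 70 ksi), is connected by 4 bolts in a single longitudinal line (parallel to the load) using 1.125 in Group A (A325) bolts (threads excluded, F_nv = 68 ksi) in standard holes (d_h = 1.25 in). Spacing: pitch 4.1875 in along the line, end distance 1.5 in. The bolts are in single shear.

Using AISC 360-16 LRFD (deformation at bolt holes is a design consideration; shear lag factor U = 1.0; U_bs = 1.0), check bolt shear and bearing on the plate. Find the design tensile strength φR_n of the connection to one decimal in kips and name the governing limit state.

150.1 kips (bearing governs)

Bolt shear: A_b = π(1.125)²/4 = 0.99402 in². φR_n = 0.75 × 68 × 0.99402 × 4 × 1 = 202.8 kips.
Bearing (0.3125 in plate, F_u = 70 ksi): end bolts L_c = 1.5 − 1.25/2 = 0.875, R_n = min(1.2×0.875×0.3125×70, 2.4×1.125×0.3125×70) = 22.969 kips/bolt; interior L_c = 4.1875 − 1.25 = 2.9375, R_n = 59.063 kips/bolt. φR_n = 0.75 × (1×22.969 + 3×59.063) = 150.1 kips.
Governing: min(202.8, 150.1) = 150.1 kips → bearing.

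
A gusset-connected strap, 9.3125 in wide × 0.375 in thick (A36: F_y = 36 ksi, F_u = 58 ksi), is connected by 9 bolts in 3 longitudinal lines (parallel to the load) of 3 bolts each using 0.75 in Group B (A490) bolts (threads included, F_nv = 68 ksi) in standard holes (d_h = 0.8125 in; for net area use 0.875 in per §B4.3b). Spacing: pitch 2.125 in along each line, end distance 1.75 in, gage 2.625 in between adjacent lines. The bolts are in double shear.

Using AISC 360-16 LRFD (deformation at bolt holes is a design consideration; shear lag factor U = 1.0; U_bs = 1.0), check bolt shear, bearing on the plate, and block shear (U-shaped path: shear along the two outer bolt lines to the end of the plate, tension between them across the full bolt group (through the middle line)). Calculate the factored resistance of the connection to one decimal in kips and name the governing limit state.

Bolt shear: A_b = π(0.75)²/4 = 0.44179 in². φR_n = 0.75 × 68 × 0.44179 × 9 × 2 = 405.6 kips.
Bearing (0.375 in plate, F_u = 58 ksi): end bolts L_c = 1.75 − 0.8125/2 = 1.34375, R_n = min(1.2×1.34375×0.375×58, 2.4×0.75×0.375×58) = 35.072 kips/bolt; interior L_c = 2.125 − 0.8125 = 1.3125, R_n = 34.256 kips/bolt. φR_n = 0.75 × (3×35.072 + 6×34.256) = 233.1 kips.
Block shear: shear path 2×[1.75+2×2.125] = 2×6 in, A_gv = 4.5, A_nv = 2×(6 − 2.5×0.875)×0.375 = 2.8594 in²; tension across gage: (5.25 − 2×0.875)×0.375 = 1.3125 in². R_n = min(0.6×58×2.8594, 0.6×36×4.5) + 1.0×58×1.3125 = min(99.507, 97.2) + 76.125 = 173.33 kips. φR_n = 0.75 × 173.33 = 130.0 kips.
Governing: min(405.6, 233.1, 130.0) = 130.0 kips → block shear.

130.0 kips (block shear governs)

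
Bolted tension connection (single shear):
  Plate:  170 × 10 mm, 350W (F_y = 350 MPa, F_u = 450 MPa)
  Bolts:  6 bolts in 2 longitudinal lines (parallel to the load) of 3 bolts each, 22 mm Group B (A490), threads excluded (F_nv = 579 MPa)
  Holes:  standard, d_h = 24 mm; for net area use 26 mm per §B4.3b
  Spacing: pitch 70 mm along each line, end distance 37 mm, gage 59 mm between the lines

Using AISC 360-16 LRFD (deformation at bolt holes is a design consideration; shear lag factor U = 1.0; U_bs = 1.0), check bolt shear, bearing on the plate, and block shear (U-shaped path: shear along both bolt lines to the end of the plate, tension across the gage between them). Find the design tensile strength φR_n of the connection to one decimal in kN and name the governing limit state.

565.0 kN (block shear governs)

Bolt shear: A_b = π(22)²/4 = 380.13 mm². φR_n = 0.75 × 579 × 380.13 × 6 × 1 = 990.4 kN.
Bearing (10 mm plate, F_u = 450 MPa): end bolts L_c = 37 − 24/2 = 25, R_n = min(1.2×25×10×450, 2.4×22×10×450) = 135 kN/bolt; interior L_c = 70 − 24 = 46, R_n = 237.6 kN/bolt. φR_n = 0.75 × (2×135 + 4×237.6) = 915.3 kN.
Block shear: shear path 2×[37+2×70] = 2×177 mm, A_gv = 3540, A_nv = 2×(177 − 2.5×26)×10 = 2240 mm²; tension across gage: (59 − 1×26)×10 = 330 mm². R_n = min(0.6×450×2240, 0.6×350×3540) + 1.0×450×330 = min(604.8, 743.4) + 148.5 = 753.3 kN. φR_n = 0.75 × 753.3 = 565.0 kN.
Governing: min(990.4, 915.3, 565.0) = 565.0 kN → block shear.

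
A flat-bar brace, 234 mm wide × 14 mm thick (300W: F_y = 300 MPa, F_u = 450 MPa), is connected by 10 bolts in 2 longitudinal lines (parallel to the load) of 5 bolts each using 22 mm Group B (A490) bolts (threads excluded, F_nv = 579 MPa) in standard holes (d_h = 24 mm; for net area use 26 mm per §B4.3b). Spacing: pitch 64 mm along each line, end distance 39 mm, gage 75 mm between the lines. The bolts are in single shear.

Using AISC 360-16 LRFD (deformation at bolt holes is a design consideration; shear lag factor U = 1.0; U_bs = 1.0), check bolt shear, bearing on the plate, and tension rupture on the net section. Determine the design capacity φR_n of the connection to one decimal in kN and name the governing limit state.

860.0 kN (net-section rupture governs)

Bolt shear: A_b = π(22)²/4 = 380.13 mm². φR_n = 0.75 × 579 × 380.13 × 10 × 1 = 1650.7 kN.
Bearing (14 mm plate, F_u = 450 MPa): end bolts L_c = 39 − 24/2 = 27, R_n = min(1.2×27×14×450, 2.4×22×14×450) = 204.12 kN/bolt; interior L_c = 64 − 24 = 40, R_n = 302.4 kN/bolt. φR_n = 0.75 × (2×204.12 + 8×302.4) = 2120.6 kN.
Tension rupture (net): A_n = (234 − 2×26)×14 = 2548 mm² (U = 1.0, A_e = A_n). φR_n = 0.75 × 450 × 2548 = 860.0 kN.
Governing: min(1650.7, 2120.6, 860.0) = 860.0 kN → net-section rupture.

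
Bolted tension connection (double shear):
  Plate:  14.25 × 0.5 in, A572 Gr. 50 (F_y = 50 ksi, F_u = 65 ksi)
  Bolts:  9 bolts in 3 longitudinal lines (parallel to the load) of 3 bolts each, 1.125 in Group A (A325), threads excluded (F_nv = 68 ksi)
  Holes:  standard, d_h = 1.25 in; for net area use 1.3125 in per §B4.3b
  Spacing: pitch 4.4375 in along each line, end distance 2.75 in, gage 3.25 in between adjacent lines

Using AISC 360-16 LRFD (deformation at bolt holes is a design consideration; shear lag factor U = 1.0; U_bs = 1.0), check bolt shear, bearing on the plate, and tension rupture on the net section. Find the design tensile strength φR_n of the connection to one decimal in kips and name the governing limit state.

Bolt shear: A_b = π(1.125)²/4 = 0.99402 in². φR_n = 0.75 × 68 × 0.99402 × 9 × 2 = 912.5 kips.
Bearing (0.5 in plate, F_u = 65 ksi): end bolts L_c = 2.75 − 1.25/2 = 2.125, R_n = min(1.2×2.125×0.5×65, 2.4×1.125×0.5×65) = 82.875 kips/bolt; interior L_c = 4.4375 − 1.25 = 3.1875, R_n = 87.75 kips/bolt. φR_n = 0.75 × (3×82.875 + 6×87.75) = 581.3 kips.
Tension rupture (net): A_n = (14.25 − 3×1.3125)×0.5 = 5.1563 in² (U = 1.0, A_e = A_n). φR_n = 0.75 × 65 × 5.1563 = 251.4 kips.
Governing: min(912.5, 581.3, 251.4) = 251.4 kips → net-section rupture.

251.4 kips (net-section rupture governs)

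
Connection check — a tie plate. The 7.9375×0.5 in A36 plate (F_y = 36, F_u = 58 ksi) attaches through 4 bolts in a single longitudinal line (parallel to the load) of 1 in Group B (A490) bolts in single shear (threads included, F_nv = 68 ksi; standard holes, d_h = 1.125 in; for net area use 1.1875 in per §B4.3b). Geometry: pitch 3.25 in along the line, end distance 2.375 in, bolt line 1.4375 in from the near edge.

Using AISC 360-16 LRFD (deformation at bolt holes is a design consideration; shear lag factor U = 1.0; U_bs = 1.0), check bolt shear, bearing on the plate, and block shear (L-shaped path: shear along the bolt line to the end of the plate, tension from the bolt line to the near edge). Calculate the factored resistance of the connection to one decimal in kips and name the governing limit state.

116.6 kips (block shear governs)

Bolt shear: A_b = π(1)²/4 = 0.7854 in². φR_n = 0.75 × 68 × 0.7854 × 4 × 1 = 160.2 kips.
Bearing (0.5 in plate, F_u = 58 ksi): end bolts L_c = 2.375 − 1.125/2 = 1.8125, R_n = min(1.2×1.8125×0.5×58, 2.4×1×0.5×58) = 63.075 kips/bolt; interior L_c = 3.25 − 1.125 = 2.125, R_n = 69.6 kips/bolt. φR_n = 0.75 × (1×63.075 + 3×69.6) = 203.9 kips.
Block shear: shear path 1×[2.375+3×3.25] = 1×12.125 in, A_gv = 6.0625, A_nv = 1×(12.125 − 3.5×1.1875)×0.5 = 3.9844 in²; tension to near edge: (1.4375 − 0.5×1.1875)×0.5 = 0.42188 in². R_n = min(0.6×58×3.9844, 0.6×36×6.0625) + 1.0×58×0.42188 = min(138.66, 130.95) + 24.469 = 155.42 kips. φR_n = 0.75 × 155.42 = 116.6 kips.
Governing: min(160.2, 203.9, 116.6) = 116.6 kips → block shear.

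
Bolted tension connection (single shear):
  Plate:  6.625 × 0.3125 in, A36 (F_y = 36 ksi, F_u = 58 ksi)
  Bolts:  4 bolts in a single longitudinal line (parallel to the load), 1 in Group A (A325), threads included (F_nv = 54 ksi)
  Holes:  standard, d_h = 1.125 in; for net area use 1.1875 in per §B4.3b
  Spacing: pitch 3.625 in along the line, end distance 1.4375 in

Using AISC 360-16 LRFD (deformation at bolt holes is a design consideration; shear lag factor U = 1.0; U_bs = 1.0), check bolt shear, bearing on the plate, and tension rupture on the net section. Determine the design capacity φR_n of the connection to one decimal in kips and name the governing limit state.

73.9 kips (net-section rupture governs)

Bolt shear: A_b = π(1)²/4 = 0.7854 in². φR_n = 0.75 × 54 × 0.7854 × 4 × 1 = 127.2 kips.
Bearing (0.3125 in plate, F_u = 58 ksi): end bolts L_c = 1.4375 − 1.125/2 = 0.875, R_n = min(1.2×0.875×0.3125×58, 2.4×1×0.3125×58) = 19.031 kips/bolt; interior L_c = 3.625 − 1.125 = 2.5, R_n = 43.5 kips/bolt. φR_n = 0.75 × (1×19.031 + 3×43.5) = 112.1 kips.
Tension rupture (net): A_n = (6.625 − 1×1.1875)×0.3125 = 1.6992 in² (U = 1.0, A_e = A_n). φR_n = 0.75 × 58 × 1.6992 = 73.9 kips.
Governing: min(127.2, 112.1, 73.9) = 73.9 kips → net-section rupture.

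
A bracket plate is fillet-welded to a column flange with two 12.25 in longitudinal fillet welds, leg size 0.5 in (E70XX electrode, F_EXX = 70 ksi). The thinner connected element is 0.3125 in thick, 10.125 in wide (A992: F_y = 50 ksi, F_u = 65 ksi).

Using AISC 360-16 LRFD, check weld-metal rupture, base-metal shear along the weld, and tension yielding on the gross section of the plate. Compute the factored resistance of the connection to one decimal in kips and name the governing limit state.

142.4 kips (gross-section yield governs)

Weld metal: throat = 0.707×0.5 = 0.3535 in, L = 2×12.25 = 24.5 in. φR_n = 0.75 × 0.6 × 70 × 0.3535 × 24.5 = 272.8 kips.
Base metal shear (0.3125 in plate): yield φR_n = 1.0×0.6×50×0.3125×24.5 = 229.7 kips; rupture φR_n = 0.75×0.6×65×0.3125×24.5 = 223.9 kips; take 223.9 kips (rupture).
Tension yield (gross): A_g = 10.125×0.3125 = 3.1641 in². φR_n = 0.90 × 50 × 3.1641 = 142.4 kips.
Governing: min(272.8, 223.9, 142.4) = 142.4 kips → gross-section yield.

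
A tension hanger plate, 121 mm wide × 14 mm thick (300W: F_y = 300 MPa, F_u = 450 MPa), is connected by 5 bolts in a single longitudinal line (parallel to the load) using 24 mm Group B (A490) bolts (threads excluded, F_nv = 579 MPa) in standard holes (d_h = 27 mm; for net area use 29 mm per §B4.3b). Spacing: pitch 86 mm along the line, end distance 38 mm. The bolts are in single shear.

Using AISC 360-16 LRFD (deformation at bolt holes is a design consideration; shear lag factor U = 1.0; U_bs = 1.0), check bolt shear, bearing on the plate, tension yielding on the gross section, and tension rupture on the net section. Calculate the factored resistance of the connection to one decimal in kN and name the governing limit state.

Bolt shear: A_b = π(24)²/4 = 452.39 mm². φR_n = 0.75 × 579 × 452.39 × 5 × 1 = 982.3 kN.
Bearing (14 mm plate, F_u = 450 MPa): end bolts L_c = 38 − 27/2 = 24.5, R_n = min(1.2×24.5×14×450, 2.4×24×14×450) = 185.22 kN/bolt; interior L_c = 86 − 27 = 59, R_n = 362.88 kN/bolt. φR_n = 0.75 × (1×185.22 + 4×362.88) = 1227.6 kN.
Tension yield (gross): A_g = 121×14 = 1694 mm². φR_n = 0.90 × 300 × 1694 = 457.4 kN.
Tension rupture (net): A_n = (121 − 1×29)×14 = 1288 mm² (U = 1.0, A_e = A_n). φR_n = 0.75 × 450 × 1288 = 434.7 kN.
Governing: min(982.3, 1227.6, 457.4, 434.7) = 434.7 kN → net-section rupture.

434.7 kN (net-section rupture governs)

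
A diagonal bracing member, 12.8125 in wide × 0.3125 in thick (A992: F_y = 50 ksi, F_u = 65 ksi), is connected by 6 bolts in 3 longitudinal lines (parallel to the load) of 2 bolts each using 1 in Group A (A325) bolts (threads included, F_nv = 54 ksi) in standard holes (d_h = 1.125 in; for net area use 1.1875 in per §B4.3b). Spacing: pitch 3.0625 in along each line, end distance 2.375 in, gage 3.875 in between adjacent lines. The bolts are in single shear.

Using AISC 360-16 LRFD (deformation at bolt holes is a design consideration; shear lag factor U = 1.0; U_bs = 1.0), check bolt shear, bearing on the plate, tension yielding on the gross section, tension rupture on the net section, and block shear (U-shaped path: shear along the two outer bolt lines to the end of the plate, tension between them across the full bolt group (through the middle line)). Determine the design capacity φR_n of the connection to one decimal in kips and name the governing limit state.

140.9 kips (net-section rupture governs)

Bolt shear: A_b = π(1)²/4 = 0.7854 in². φR_n = 0.75 × 54 × 0.7854 × 6 × 1 = 190.9 kips.
Bearing (0.3125 in plate, F_u = 65 ksi): end bolts L_c = 2.375 − 1.125/2 = 1.8125, R_n = min(1.2×1.8125×0.3125×65, 2.4×1×0.3125×65) = 44.18 kips/bolt; interior L_c = 3.0625 − 1.125 = 1.9375, R_n = 47.227 kips/bolt. φR_n = 0.75 × (3×44.18 + 3×47.227) = 205.7 kips.
Tension yield (gross): A_g = 12.8125×0.3125 = 4.0039 in². φR_n = 0.90 × 50 × 4.0039 = 180.2 kips.
Tension rupture (net): A_n = (12.8125 − 3×1.1875)×0.3125 = 2.8906 in² (U = 1.0, A_e = A_n). φR_n = 0.75 × 65 × 2.8906 = 140.9 kips.
Block shear: shear path 2×[2.375+1×3.0625] = 2×5.4375 in, A_gv = 3.3984, A_nv = 2×(5.4375 − 1.5×1.1875)×0.3125 = 2.2852 in²; tension across gage: (7.75 − 2×1.1875)×0.3125 = 1.6797 in². R_n = min(0.6×65×2.2852, 0.6×50×3.3984) + 1.0×65×1.6797 = min(89.123, 101.95) + 109.18 = 198.3 kips. φR_n = 0.75 × 198.3 = 148.7 kips.
Governing: min(190.9, 205.7, 180.2, 140.9, 148.7) = 140.9 kips → net-section rupture.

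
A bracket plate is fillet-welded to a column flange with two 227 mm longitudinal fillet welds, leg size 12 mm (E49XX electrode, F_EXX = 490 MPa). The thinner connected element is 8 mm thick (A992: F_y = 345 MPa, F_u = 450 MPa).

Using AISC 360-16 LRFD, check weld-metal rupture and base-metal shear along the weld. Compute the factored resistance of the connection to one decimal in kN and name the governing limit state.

735.5 kN (base-metal shear governs)

Weld metal: throat = 0.707×12 = 8.484 mm, L = 2×227 = 454 mm. φR_n = 0.75 × 0.6 × 490 × 8.484 × 454 = 849.3 kN.
Base metal shear (8 mm plate): yield φR_n = 1.0×0.6×345×8×454 = 751.8 kN; rupture φR_n = 0.75×0.6×450×8×454 = 735.5 kN; take 735.5 kN (rupture).
Governing: min(849.3, 735.5) = 735.5 kN → base-metal shear.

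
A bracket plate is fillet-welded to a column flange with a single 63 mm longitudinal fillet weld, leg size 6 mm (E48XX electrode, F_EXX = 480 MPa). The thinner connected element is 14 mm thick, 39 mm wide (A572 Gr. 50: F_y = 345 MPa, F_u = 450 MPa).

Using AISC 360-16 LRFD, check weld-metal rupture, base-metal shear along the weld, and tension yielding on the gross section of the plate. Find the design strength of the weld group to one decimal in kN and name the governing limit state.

Weld metal: throat = 0.707×6 = 4.242 mm, L = 63 mm. φR_n = 0.75 × 0.6 × 480 × 4.242 × 63 = 57.7 kN.
Base metal shear (14 mm plate): yield φR_n = 1.0×0.6×345×14×63 = 182.6 kN; rupture φR_n = 0.75×0.6×450×14×63 = 178.6 kN; take 178.6 kN (rupture).
Tension yield (gross): A_g = 39×14 = 546 mm². φR_n = 0.90 × 345 × 546 = 169.5 kN.
Governing: min(57.7, 178.6, 169.5) = 57.7 kN → weld metal.

57.7 kN (weld metal governs)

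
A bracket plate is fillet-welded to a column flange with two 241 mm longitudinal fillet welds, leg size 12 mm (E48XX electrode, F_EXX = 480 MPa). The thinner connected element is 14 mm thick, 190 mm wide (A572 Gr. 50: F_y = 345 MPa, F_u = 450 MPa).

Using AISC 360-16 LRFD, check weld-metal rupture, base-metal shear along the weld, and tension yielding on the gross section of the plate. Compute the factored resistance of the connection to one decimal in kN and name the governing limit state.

Weld metal: throat = 0.707×12 = 8.484 mm, L = 2×241 = 482 mm. φR_n = 0.75 × 0.6 × 480 × 8.484 × 482 = 883.3 kN.
Base metal shear (14 mm plate): yield φR_n = 1.0×0.6×345×14×482 = 1396.8 kN; rupture φR_n = 0.75×0.6×450×14×482 = 1366.5 kN; take 1366.5 kN (rupture).
Tension yield (gross): A_g = 190×14 = 2660 mm². φR_n = 0.90 × 345 × 2660 = 825.9 kN.
Governing: min(883.3, 1366.5, 825.9) = 825.9 kN → gross-section yield.

825.9 kN (gross-section yield governs)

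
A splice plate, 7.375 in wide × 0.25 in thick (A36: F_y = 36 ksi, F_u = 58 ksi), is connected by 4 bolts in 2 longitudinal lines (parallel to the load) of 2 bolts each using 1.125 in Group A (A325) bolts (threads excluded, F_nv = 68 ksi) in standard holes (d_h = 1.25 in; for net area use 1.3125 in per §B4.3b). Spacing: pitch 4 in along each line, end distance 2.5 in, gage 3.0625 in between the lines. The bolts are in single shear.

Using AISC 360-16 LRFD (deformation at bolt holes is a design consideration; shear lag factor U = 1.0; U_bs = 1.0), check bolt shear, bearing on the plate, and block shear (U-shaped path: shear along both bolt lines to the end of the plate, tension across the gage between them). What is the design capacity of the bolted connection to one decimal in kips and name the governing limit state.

Bolt shear: A_b = π(1.125)²/4 = 0.99402 in². φR_n = 0.75 × 68 × 0.99402 × 4 × 1 = 202.8 kips.
Bearing (0.25 in plate, F_u = 58 ksi): end bolts L_c = 2.5 − 1.25/2 = 1.875, R_n = min(1.2×1.875×0.25×58, 2.4×1.125×0.25×58) = 32.625 kips/bolt; interior L_c = 4 − 1.25 = 2.75, R_n = 39.15 kips/bolt. φR_n = 0.75 × (2×32.625 + 2×39.15) = 107.7 kips.
Block shear: shear path 2×[2.5+1×4] = 2×6.5 in, A_gv = 3.25, A_nv = 2×(6.5 − 1.5×1.3125)×0.25 = 2.2656 in²; tension across gage: (3.0625 − 1×1.3125)×0.25 = 0.4375 in². R_n = min(0.6×58×2.2656, 0.6×36×3.25) + 1.0×58×0.4375 = min(78.843, 70.2) + 25.375 = 95.575 kips. φR_n = 0.75 × 95.575 = 71.7 kips.
Governing: min(202.8, 107.7, 71.7) = 71.7 kips → block shear.

71.7 kips (block shear governs)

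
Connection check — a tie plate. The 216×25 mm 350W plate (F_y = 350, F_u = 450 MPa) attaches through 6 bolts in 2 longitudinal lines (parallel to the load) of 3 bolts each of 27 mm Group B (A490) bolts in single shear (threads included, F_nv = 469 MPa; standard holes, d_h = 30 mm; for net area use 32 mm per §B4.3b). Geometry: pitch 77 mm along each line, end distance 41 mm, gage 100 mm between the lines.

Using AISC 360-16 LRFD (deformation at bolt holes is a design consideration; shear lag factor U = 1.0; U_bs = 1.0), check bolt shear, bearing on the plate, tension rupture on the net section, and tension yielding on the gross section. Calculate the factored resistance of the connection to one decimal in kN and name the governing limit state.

Bolt shear: A_b = π(27)²/4 = 572.56 mm². φR_n = 0.75 × 469 × 572.56 × 6 × 1 = 1208.4 kN.
Bearing (25 mm plate, F_u = 450 MPa): end bolts L_c = 41 − 30/2 = 26, R_n = min(1.2×26×25×450, 2.4×27×25×450) = 351 kN/bolt; interior L_c = 77 − 30 = 47, R_n = 634.5 kN/bolt. φR_n = 0.75 × (2×351 + 4×634.5) = 2430.0 kN.
Tension rupture (net): A_n = (216 − 2×32)×25 = 3800 mm² (U = 1.0, A_e = A_n). φR_n = 0.75 × 450 × 3800 = 1282.5 kN.
Tension yield (gross): A_g = 216×25 = 5400 mm². φR_n = 0.90 × 350 × 5400 = 1701.0 kN.
Governing: min(1208.4, 2430.0, 1282.5, 1701.0) = 1208.4 kN → bolt shear.

1208.4 kN (bolt shear governs)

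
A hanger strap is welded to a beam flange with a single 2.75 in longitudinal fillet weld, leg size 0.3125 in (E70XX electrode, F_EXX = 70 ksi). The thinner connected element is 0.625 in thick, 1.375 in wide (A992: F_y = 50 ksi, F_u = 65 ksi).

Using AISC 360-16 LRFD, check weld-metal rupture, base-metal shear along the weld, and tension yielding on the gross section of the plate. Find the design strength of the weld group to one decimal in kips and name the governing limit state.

19.1 kips (weld metal governs)

Weld metal: throat = 0.707×0.3125 = 0.22094 in, L = 2.75 in. φR_n = 0.75 × 0.6 × 70 × 0.22094 × 2.75 = 19.1 kips.
Base metal shear (0.625 in plate): yield φR_n = 1.0×0.6×50×0.625×2.75 = 51.6 kips; rupture φR_n = 0.75×0.6×65×0.625×2.75 = 50.3 kips; take 50.3 kips (rupture).
Tension yield (gross): A_g = 1.375×0.625 = 0.85938 in². φR_n = 0.90 × 50 × 0.85938 = 38.7 kips.
Governing: min(19.1, 50.3, 38.7) = 19.1 kips → weld metal.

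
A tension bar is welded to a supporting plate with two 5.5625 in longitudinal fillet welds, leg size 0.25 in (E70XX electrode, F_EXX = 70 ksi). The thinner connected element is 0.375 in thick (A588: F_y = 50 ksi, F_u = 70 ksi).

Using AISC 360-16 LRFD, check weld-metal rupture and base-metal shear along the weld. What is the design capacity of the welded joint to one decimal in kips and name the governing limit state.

Weld metal: throat = 0.707×0.25 = 0.17675 in, L = 2×5.5625 = 11.125 in. φR_n = 0.75 × 0.6 × 70 × 0.17675 × 11.125 = 61.9 kips.
Base metal shear (0.375 in plate): yield φR_n = 1.0×0.6×50×0.375×11.125 = 125.2 kips; rupture φR_n = 0.75×0.6×70×0.375×11.125 = 131.4 kips; take 125.2 kips (yield).
Governing: min(61.9, 125.2) = 61.9 kips → weld metal.

61.9 kips (weld metal governs)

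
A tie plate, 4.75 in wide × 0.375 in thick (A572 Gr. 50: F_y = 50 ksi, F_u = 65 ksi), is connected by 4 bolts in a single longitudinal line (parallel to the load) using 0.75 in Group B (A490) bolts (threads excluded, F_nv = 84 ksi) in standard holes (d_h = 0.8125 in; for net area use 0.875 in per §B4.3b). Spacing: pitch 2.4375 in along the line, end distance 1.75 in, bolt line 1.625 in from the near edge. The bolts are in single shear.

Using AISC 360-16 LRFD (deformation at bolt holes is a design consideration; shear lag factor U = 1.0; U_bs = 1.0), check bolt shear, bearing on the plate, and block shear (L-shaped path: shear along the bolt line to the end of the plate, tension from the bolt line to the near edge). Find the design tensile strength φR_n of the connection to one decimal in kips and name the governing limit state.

Bolt shear: A_b = π(0.75)²/4 = 0.44179 in². φR_n = 0.75 × 84 × 0.44179 × 4 × 1 = 111.3 kips.
Bearing (0.375 in plate, F_u = 65 ksi): end bolts L_c = 1.75 − 0.8125/2 = 1.34375, R_n = min(1.2×1.34375×0.375×65, 2.4×0.75×0.375×65) = 39.305 kips/bolt; interior L_c = 2.4375 − 0.8125 = 1.625, R_n = 43.875 kips/bolt. φR_n = 0.75 × (1×39.305 + 3×43.875) = 128.2 kips.
Block shear: shear path 1×[1.75+3×2.4375] = 1×9.0625 in, A_gv = 3.3984, A_nv = 1×(9.0625 − 3.5×0.875)×0.375 = 2.25 in²; tension to near edge: (1.625 − 0.5×0.875)×0.375 = 0.44531 in². R_n = min(0.6×65×2.25, 0.6×50×3.3984) + 1.0×65×0.44531 = min(87.75, 101.95) + 28.945 = 116.7 kips. φR_n = 0.75 × 116.7 = 87.5 kips.
Governing: min(111.3, 128.2, 87.5) = 87.5 kips → block shear.

87.5 kips (block shear governs)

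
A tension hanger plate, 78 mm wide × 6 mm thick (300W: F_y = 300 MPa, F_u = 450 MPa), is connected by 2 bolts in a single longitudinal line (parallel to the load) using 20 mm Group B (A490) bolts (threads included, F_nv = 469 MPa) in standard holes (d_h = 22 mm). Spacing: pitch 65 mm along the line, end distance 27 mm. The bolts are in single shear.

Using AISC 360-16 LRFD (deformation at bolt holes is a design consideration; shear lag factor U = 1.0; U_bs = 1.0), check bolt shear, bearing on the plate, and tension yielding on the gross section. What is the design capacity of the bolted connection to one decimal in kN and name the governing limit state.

Bolt shear: A_b = π(20)²/4 = 314.16 mm². φR_n = 0.75 × 469 × 314.16 × 2 × 1 = 221.0 kN.
Bearing (6 mm plate, F_u = 450 MPa): end bolts L_c = 27 − 22/2 = 16, R_n = min(1.2×16×6×450, 2.4×20×6×450) = 51.84 kN/bolt; interior L_c = 65 − 22 = 43, R_n = 129.6 kN/bolt. φR_n = 0.75 × (1×51.84 + 1×129.6) = 136.1 kN.
Tension yield (gross): A_g = 78×6 = 468 mm². φR_n = 0.90 × 300 × 468 = 126.4 kN.
Governing: min(221.0, 136.1, 126.4) = 126.4 kN → gross-section yield.

126.4 kN (gross-section yield governs)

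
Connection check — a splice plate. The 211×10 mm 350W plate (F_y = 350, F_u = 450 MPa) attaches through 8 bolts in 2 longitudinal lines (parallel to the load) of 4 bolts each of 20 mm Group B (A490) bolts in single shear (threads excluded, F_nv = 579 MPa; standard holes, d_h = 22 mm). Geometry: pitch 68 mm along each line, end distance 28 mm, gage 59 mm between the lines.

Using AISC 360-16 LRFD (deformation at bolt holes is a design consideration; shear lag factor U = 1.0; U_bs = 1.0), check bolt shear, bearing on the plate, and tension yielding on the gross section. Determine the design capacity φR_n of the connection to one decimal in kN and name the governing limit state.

664.7 kN (gross-section yield governs)

Bolt shear: A_b = π(20)²/4 = 314.16 mm². φR_n = 0.75 × 579 × 314.16 × 8 × 1 = 1091.4 kN.
Bearing (10 mm plate, F_u = 450 MPa): end bolts L_c = 28 − 22/2 = 17, R_n = min(1.2×17×10×450, 2.4×20×10×450) = 91.8 kN/bolt; interior L_c = 68 − 22 = 46, R_n = 216 kN/bolt. φR_n = 0.75 × (2×91.8 + 6×216) = 1109.7 kN.
Tension yield (gross): A_g = 211×10 = 2110 mm². φR_n = 0.90 × 350 × 2110 = 664.7 kN.
Governing: min(1091.4, 1109.7, 664.7) = 664.7 kN → gross-section yield.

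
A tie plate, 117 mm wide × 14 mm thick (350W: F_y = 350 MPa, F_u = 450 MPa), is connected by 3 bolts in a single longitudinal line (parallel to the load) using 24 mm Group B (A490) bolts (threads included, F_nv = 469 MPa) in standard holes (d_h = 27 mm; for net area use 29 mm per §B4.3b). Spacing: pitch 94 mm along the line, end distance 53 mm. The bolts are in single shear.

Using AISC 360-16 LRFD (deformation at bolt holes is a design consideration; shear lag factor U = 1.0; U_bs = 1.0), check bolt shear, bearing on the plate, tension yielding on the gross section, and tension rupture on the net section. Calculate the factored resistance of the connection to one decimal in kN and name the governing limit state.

415.8 kN (net-section rupture governs)

Bolt shear: A_b = π(24)²/4 = 452.39 mm². φR_n = 0.75 × 469 × 452.39 × 3 × 1 = 477.4 kN.
Bearing (14 mm plate, F_u = 450 MPa): end bolts L_c = 53 − 27/2 = 39.5, R_n = min(1.2×39.5×14×450, 2.4×24×14×450) = 298.62 kN/bolt; interior L_c = 94 − 27 = 67, R_n = 362.88 kN/bolt. φR_n = 0.75 × (1×298.62 + 2×362.88) = 768.3 kN.
Tension yield (gross): A_g = 117×14 = 1638 mm². φR_n = 0.90 × 350 × 1638 = 516.0 kN.
Tension rupture (net): A_n = (117 − 1×29)×14 = 1232 mm² (U = 1.0, A_e = A_n). φR_n = 0.75 × 450 × 1232 = 415.8 kN.
Governing: min(477.4, 768.3, 516.0, 415.8) = 415.8 kN → net-section rupture.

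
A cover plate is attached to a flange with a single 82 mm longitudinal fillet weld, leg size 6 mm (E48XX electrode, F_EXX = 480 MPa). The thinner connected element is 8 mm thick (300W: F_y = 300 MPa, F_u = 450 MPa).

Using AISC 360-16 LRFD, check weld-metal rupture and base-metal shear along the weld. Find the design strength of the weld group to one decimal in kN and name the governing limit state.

75.1 kN (weld metal governs)

Weld metal: throat = 0.707×6 = 4.242 mm, L = 82 mm. φR_n = 0.75 × 0.6 × 480 × 4.242 × 82 = 75.1 kN.
Base metal shear (8 mm plate): yield φR_n = 1.0×0.6×300×8×82 = 118.1 kN; rupture φR_n = 0.75×0.6×450×8×82 = 132.8 kN; take 118.1 kN (yield).
Governing: min(75.1, 118.1) = 75.1 kN → weld metal.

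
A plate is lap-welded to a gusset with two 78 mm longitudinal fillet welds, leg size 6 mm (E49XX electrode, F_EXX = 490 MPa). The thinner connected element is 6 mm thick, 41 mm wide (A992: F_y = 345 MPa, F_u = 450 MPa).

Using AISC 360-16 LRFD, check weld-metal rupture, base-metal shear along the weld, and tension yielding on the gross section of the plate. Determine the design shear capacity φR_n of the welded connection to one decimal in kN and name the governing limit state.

76.4 kN (gross-section yield governs)

Weld metal: throat = 0.707×6 = 4.242 mm, L = 2×78 = 156 mm. φR_n = 0.75 × 0.6 × 490 × 4.242 × 156 = 145.9 kN.
Base metal shear (6 mm plate): yield φR_n = 1.0×0.6×345×6×156 = 193.8 kN; rupture φR_n = 0.75×0.6×450×6×156 = 189.5 kN; take 189.5 kN (rupture).
Tension yield (gross): A_g = 41×6 = 246 mm². φR_n = 0.90 × 345 × 246 = 76.4 kN.
Governing: min(145.9, 189.5, 76.4) = 76.4 kN → gross-section yield.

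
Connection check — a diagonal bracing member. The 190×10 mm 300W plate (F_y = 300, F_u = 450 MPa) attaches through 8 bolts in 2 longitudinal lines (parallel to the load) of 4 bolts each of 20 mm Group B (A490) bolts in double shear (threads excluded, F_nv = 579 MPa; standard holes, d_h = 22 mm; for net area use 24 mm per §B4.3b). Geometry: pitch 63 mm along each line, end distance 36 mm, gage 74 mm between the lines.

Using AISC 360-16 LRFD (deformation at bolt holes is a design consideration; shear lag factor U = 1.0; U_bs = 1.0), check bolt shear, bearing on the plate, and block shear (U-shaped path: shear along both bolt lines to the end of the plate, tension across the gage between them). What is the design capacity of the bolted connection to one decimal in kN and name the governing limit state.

Bolt shear: A_b = π(20)²/4 = 314.16 mm². φR_n = 0.75 × 579 × 314.16 × 8 × 2 = 2182.8 kN.
Bearing (10 mm plate, F_u = 450 MPa): end bolts L_c = 36 − 22/2 = 25, R_n = min(1.2×25×10×450, 2.4×20×10×450) = 135 kN/bolt; interior L_c = 63 − 22 = 41, R_n = 216 kN/bolt. φR_n = 0.75 × (2×135 + 6×216) = 1174.5 kN.
Block shear: shear path 2×[36+3×63] = 2×225 mm, A_gv = 4500, A_nv = 2×(225 − 3.5×24)×10 = 2820 mm²; tension across gage: (74 − 1×24)×10 = 500 mm². R_n = min(0.6×450×2820, 0.6×300×4500) + 1.0×450×500 = min(761.4, 810) + 225 = 986.4 kN. φR_n = 0.75 × 986.4 = 739.8 kN.
Governing: min(2182.8, 1174.5, 739.8) = 739.8 kN → block shear.

739.8 kN (block shear governs)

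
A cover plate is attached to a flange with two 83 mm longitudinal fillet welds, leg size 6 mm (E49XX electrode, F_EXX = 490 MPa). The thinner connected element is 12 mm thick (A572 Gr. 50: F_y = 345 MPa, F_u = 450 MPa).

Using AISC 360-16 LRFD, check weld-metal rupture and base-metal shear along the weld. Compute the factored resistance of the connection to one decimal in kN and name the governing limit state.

Weld metal: throat = 0.707×6 = 4.242 mm, L = 2×83 = 166 mm. φR_n = 0.75 × 0.6 × 490 × 4.242 × 166 = 155.3 kN.
Base metal shear (12 mm plate): yield φR_n = 1.0×0.6×345×12×166 = 412.3 kN; rupture φR_n = 0.75×0.6×450×12×166 = 403.4 kN; take 403.4 kN (rupture).
Governing: min(155.3, 403.4) = 155.3 kN → weld metal.

155.3 kN (weld metal governs)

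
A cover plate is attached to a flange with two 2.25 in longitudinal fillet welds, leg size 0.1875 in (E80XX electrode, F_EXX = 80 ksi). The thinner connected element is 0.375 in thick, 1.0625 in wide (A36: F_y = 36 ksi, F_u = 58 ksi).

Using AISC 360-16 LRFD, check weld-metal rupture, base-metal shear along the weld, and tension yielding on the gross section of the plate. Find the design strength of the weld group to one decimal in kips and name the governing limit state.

Weld metal: throat = 0.707×0.1875 = 0.13256 in, L = 2×2.25 = 4.5 in. φR_n = 0.75 × 0.6 × 80 × 0.13256 × 4.5 = 21.5 kips.
Base metal shear (0.375 in plate): yield φR_n = 1.0×0.6×36×0.375×4.5 = 36.5 kips; rupture φR_n = 0.75×0.6×58×0.375×4.5 = 44.0 kips; take 36.5 kips (yield).
Tension yield (gross): A_g = 1.0625×0.375 = 0.39844 in². φR_n = 0.90 × 36 × 0.39844 = 12.9 kips.
Governing: min(21.5, 36.5, 12.9) = 12.9 kips → gross-section yield.

12.9 kips (gross-section yield governs)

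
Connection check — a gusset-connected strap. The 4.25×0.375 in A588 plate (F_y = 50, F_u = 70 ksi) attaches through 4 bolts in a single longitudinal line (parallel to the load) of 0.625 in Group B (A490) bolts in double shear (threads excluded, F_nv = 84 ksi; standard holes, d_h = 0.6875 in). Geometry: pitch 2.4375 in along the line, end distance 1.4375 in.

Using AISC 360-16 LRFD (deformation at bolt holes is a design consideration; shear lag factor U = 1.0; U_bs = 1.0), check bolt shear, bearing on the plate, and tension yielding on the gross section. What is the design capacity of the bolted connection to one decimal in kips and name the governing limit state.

Bolt shear: A_b = π(0.625)²/4 = 0.3068 in². φR_n = 0.75 × 84 × 0.3068 × 4 × 2 = 154.6 kips.
Bearing (0.375 in plate, F_u = 70 ksi): end bolts L_c = 1.4375 − 0.6875/2 = 1.09375, R_n = min(1.2×1.09375×0.375×70, 2.4×0.625×0.375×70) = 34.453 kips/bolt; interior L_c = 2.4375 − 0.6875 = 1.75, R_n = 39.375 kips/bolt. φR_n = 0.75 × (1×34.453 + 3×39.375) = 114.4 kips.
Tension yield (gross): A_g = 4.25×0.375 = 1.5938 in². φR_n = 0.90 × 50 × 1.5938 = 71.7 kips.
Governing: min(154.6, 114.4, 71.7) = 71.7 kips → gross-section yield.

71.7 kips (gross-section yield governs)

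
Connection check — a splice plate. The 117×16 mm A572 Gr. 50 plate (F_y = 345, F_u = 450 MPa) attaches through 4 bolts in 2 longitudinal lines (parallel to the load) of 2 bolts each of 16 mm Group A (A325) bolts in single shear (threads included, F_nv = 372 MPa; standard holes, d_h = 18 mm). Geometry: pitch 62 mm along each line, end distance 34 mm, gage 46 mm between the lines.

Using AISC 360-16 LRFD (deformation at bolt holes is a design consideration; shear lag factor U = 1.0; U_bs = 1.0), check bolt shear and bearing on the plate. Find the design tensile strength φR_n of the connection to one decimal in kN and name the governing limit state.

Bolt shear: A_b = π(16)²/4 = 201.06 mm². φR_n = 0.75 × 372 × 201.06 × 4 × 1 = 224.4 kN.
Bearing (16 mm plate, F_u = 450 MPa): end bolts L_c = 34 − 18/2 = 25, R_n = min(1.2×25×16×450, 2.4×16×16×450) = 216 kN/bolt; interior L_c = 62 − 18 = 44, R_n = 276.48 kN/bolt. φR_n = 0.75 × (2×216 + 2×276.48) = 738.7 kN.
Governing: min(224.4, 738.7) = 224.4 kN → bolt shear.

224.4 kN (bolt shear governs)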